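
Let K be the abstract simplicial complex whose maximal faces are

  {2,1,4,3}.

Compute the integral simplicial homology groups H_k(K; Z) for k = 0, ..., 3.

H_0 = Z,  H_1 = 0,  H_2 = 0,  H_3 = 0.

We work with the vertex ordering 1 < 2 < 3 < 4. The simplices of K, each written with vertices in increasing order, are:

  0-simplices (4): [1], [2], [3], [4]
  1-simplices (6): [1,2], [1,3], [1,4], [2,3], [2,4], [3,4]
  2-simplices (4): [1,2,3], [1,2,4], [1,3,4], [2,3,4]
  3-simplices (1): [1,2,3,4]

Hence C_0 ≅ Z^4, C_1 ≅ Z^6, C_2 ≅ Z^4, C_3 ≅ Z^1.

Boundary ∂_1: C_1 → C_0 sends each edge [p,q] (with p < q) to q − p. For instance
  ∂[2,4] = [4] − [2].
As a 4×6 matrix over Z this has rank 3, with invariant factors (1,1,1).

Boundary ∂_2: C_2 → C_1 sends each 2-simplex [p,q,r] to [q,r] − [p,r] + [p,q]. For instance
  ∂[2,3,4] = [3,4] − [2,4] + [2,3],
  ∂[1,3,4] = [3,4] − [1,4] + [1,3].
The resulting 6×4 matrix has rank 3, and its Smith normal form has invariant factors (1,1,1).

∂_3: C_3 → C_2 sends each 3-simplex σ to the alternating sum Σ_i (−1)^i (σ with its i-th vertex removed). For instance
  ∂[1,2,3,4] = [2,3,4] − [1,3,4] + [1,2,4] − [1,2,3].
The resulting 4×1 matrix has rank 1, and its Smith normal form has invariant factors (1).

Computing H_k = (kernel of ∂_k) / (image of ∂_{k+1}):

  H_0: rank C_0 − rank ∂_1 = 4 − 3 = 1, and the invariant factors of ∂_1 are all 1, so H_0 = Z.
  H_1: rank ker ∂_1 − rank ∂_2 = (6 − 3) − 3 = 0, and the invariant factors of ∂_2 are all 1, so H_1 = 0.
  H_2: rank ker ∂_2 − rank ∂_3 = (4 − 3) − 1 = 0, and the invariant factors of ∂_3 are all 1, so H_2 = 0.
  H_3: rank ker ∂_3 − rank ∂_4 = (1 − 1) − 0 = 0, and there is no ∂_4, so H_3 = 0.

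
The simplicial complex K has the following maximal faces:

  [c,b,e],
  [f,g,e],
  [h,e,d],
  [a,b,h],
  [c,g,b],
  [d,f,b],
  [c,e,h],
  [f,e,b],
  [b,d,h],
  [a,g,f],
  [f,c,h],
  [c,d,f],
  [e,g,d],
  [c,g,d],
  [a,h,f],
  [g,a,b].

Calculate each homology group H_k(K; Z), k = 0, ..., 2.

K has 8 vertices, 24 edges, 16 triangles.
rank ∂_0 = 0, rank ∂_1 = 7 ⇒ b_0 = 8 − 0 − 7 = 1; all invariant factors of ∂_1 are 1 so no torsion. So H_0 ≅ Z.
rank ∂_1 = 7, rank ∂_2 = 15 ⇒ b_1 = 24 − 7 − 15 = 2; all invariant factors of ∂_2 are 1 so no torsion. So H_1 ≅ Z^2.
rank ∂_2 = 15, rank ∂_3 = 0 ⇒ b_2 = 16 − 15 − 0 = 1. So H_2 ≅ Z.

H_0 = Z,  H_1 = Z^2,  H_2 = Z.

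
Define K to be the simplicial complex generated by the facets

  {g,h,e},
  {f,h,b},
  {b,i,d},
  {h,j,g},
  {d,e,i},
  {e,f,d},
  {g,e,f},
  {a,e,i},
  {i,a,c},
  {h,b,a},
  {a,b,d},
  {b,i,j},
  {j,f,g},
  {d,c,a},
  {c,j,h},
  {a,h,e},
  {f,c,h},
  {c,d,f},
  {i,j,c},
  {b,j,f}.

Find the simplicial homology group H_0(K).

H_0 ≅ Z.

Fix the vertex order a < b < c < d < e < f < g < h < i < j and write every simplex with vertices in increasing order. Then dim K = 2 and the simplices of K are:

  0-simplices (10): a, b, c, d, e, f, g, h, i, j
  1-simplices (30): ab, ac, ad, ae, ah, ai, bd, bf, bh, bi, bj, cd, cf, ch, ci, cj, de, df, di, ef, eg, eh, ei, fg, fh, fj, gh, gj, hj, ij
  2-simplices (20): abd, abh, acd, aci, aeh, aei, bdi, bfh, bfj, bij, cdf, cfh, chj, cij, def, dei, efg, egh, fgj, ghj

so the chain groups are C_0 ≅ Z^10, C_1 ≅ Z^30, C_2 ≅ Z^20.

∂_1: C_1 → C_0 is given by ∂[p,q] = [q] − [p]. For instance
  ∂bj = j − b.
The 10×30 boundary matrix has rank 9 and Smith normal form diag(1,1,1,1,1,1,1,1,1).

Boundary ∂_2: C_2 → C_1 acts by ∂[p,q,r] = [q,r] − [p,r] + [p,q]. For instance
  ∂fgj = gj − fj + fg,
  ∂bij = ij − bj + bi.
As a 30×20 matrix over Z this has rank 20, with invariant factors (1,1,1,1,1,1,1,1,1,1,1,1,1,1,1,1,1,1,1,2).

Now H_k = ker ∂_k / im ∂_{k+1}, so:

  H_0: rank C_0 − rank ∂_1 = 10 − 9 = 1, and the invariant factors of ∂_1 are all 1, so H_0 ≅ Z.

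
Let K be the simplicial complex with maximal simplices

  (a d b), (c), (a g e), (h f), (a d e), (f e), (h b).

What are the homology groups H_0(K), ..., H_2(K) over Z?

K has 8 vertices, 10 edges, 3 triangles.
rank ∂_0 = 0, rank ∂_1 = 6 ⇒ b_0 = 8 − 0 − 6 = 2; all invariant factors of ∂_1 are 1 so no torsion. So H_0 ≅ Z^2.
rank ∂_1 = 6, rank ∂_2 = 3 ⇒ b_1 = 10 − 6 − 3 = 1; all invariant factors of ∂_2 are 1 so no torsion. So H_1 ≅ Z.
rank ∂_2 = 3, rank ∂_3 = 0 ⇒ b_2 = 3 − 3 − 0 = 0. So H_2 ≅ 0.

H_0 = Z^2,  H_1 = Z,  H_2 = 0.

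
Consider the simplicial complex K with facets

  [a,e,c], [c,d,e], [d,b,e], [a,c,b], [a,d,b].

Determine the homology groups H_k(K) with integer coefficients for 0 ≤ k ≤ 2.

We work with the vertex ordering a < b < c < d < e. The simplices of K, each written with vertices in increasing order, are:

  0-simplices (5): a, b, c, d, e
  1-simplices (10): ab, ac, ad, ae, bc, bd, be, cd, ce, de
  2-simplices (5): abc, abd, ace, bde, cde

Hence C_0 ≅ Z^5, C_1 ≅ Z^10, C_2 ≅ Z^5.

∂_1: C_1 → C_0 maps an edge to its endpoints' difference, ∂[p,q] = q − p.
The 5×10 boundary matrix has rank 4 and Smith normal form diag(1,1,1,1).

Boundary ∂_2: C_2 → C_1 sends each 2-simplex [p,q,r] to [q,r] − [p,r] + [p,q]. For instance
  ∂abc = bc − ac + ab,
  ∂bde = de − be + bd.
As a 10×5 matrix over Z this has rank 5, with invariant factors (1,1,1,1,1).

Now H_k = ker ∂_k / im ∂_{k+1}, so:

  H_0: rank C_0 − rank ∂_1 = 5 − 4 = 1, and the invariant factors of ∂_1 are all 1, so H_0 ≅ Z.
  H_1: rank ker ∂_1 − rank ∂_2 = (10 − 4) − 5 = 1, and the invariant factors of ∂_2 are all 1, so H_1 ≅ Z.
  H_2: rank ker ∂_2 − rank ∂_3 = (5 − 5) − 0 = 0, and there is no ∂_3, so H_2 ≅ 0.

H_0 = Z,  H_1 = Z,  H_2 = 0.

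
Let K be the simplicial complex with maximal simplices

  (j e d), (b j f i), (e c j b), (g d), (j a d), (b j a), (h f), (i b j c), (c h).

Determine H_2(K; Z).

Order the vertices as a < b < c < d < e < f < g < h < i < j. Listing each simplex with vertices in this order, K has dimension 3 with simplices:

  0-simplices (10): a, b, c, d, e, f, g, h, i, j
  1-simplices (20): ab, ad, aj, bc, be, bf, bi, bj, ce, ch, ci, cj, de, dg, dj, ej, fh, fi, fj, ij
  2-simplices (13): abj, adj, bce, bci, bcj, bej, bfi, bfj, bij, cej, cij, dej, fij
  3-simplices (3): bcej, bcij, bfij

giving chain groups C_0 ≅ Z^10, C_1 ≅ Z^20, C_2 ≅ Z^13, C_3 ≅ Z^3.

Boundary ∂_1: C_1 → C_0 maps an edge to its endpoints' difference, ∂[p,q] = q − p.
The resulting 10×20 matrix has rank 9, and its Smith normal form has invariant factors (1,1,1,1,1,1,1,1,1).

Boundary ∂_2: C_2 → C_1 maps a triangle to the signed sum of its edges. For instance
  ∂bcj = cj − bj + bc,
  ∂cej = ej − cj + ce.
As a 20×13 matrix over Z this has rank 10, with invariant factors (1,1,1,1,1,1,1,1,1,1).

∂_3: C_3 → C_2 sends each 3-simplex σ to the alternating sum Σ_i (−1)^i (σ with its i-th vertex removed). For instance
  ∂bcij = cij − bij + bcj − bci,
  ∂bfij = fij − bij + bfj − bfi.
The resulting 13×3 matrix has rank 3, and its Smith normal form has invariant factors (1,1,1).

Computing H_k = (kernel of ∂_k) / (image of ∂_{k+1}):

  H_2: rank ker ∂_2 − rank ∂_3 = (13 − 10) − 3 = 0, and the invariant factors of ∂_3 are all 1, so H_2 = 0.

H_2 = 0.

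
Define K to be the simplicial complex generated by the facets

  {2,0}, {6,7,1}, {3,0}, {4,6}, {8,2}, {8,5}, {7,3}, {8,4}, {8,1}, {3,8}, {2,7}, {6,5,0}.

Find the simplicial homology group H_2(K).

Order the vertices as 0 < 1 < 2 < 3 < 4 < 5 < 6 < 7 < 8. Listing each simplex with vertices in this order, K has dimension 2 with simplices:

  0-simplices (9): [0], [1], [2], [3], [4], [5], [6], [7], [8]
  1-simplices (16): [0,2], [0,3], [0,5], [0,6], [1,6], [1,7], [1,8], [2,7], [2,8], [3,7], [3,8], [4,6], [4,8], [5,6], [5,8], [6,7]
  2-simplices (2): [0,5,6], [1,6,7]

Hence C_0 ≅ Z^9, C_1 ≅ Z^16, C_2 ≅ Z^2.

∂_1: C_1 → C_0 maps an edge to its endpoints' difference, ∂[p,q] = q − p.
As a 9×16 matrix over Z this has rank 8, with invariant factors (1,1,1,1,1,1,1,1).

∂_2: C_2 → C_1 acts by ∂[p,q,r] = [q,r] − [p,r] + [p,q]. For instance
  ∂[1,6,7] = [6,7] − [1,7] + [1,6],
  ∂[0,5,6] = [5,6] − [0,6] + [0,5].
This gives a 16×2 integer matrix of rank 2; reducing to Smith normal form yields diagonal entries (1,1).

Now H_k = ker ∂_k / im ∂_{k+1}, so:

  H_2: rank ker ∂_2 − rank ∂_3 = (2 − 2) − 0 = 0, and there is no ∂_3, so H_2 = 0.

H_2 ≅ 0.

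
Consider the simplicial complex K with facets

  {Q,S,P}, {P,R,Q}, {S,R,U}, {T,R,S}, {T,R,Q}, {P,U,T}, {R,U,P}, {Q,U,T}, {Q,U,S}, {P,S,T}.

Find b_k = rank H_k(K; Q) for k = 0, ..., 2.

K has 6 vertices, 15 edges, 10 triangles.
rank ∂_0 = 0, rank ∂_1 = 5 ⇒ b_0 = 6 − 0 − 5 = 1; all invariant factors of ∂_1 are 1 so no torsion. So H_0 = Z.
rank ∂_1 = 5, rank ∂_2 = 10 ⇒ b_1 = 15 − 5 − 10 = 0; ∂_2 has invariant factor(s) [2] giving torsion. So H_1 = Z/2Z.
rank ∂_2 = 10, rank ∂_3 = 0 ⇒ b_2 = 10 − 10 − 0 = 0. So H_2 = 0.

b_0 = 1, b_1 = 0, b_2 = 0.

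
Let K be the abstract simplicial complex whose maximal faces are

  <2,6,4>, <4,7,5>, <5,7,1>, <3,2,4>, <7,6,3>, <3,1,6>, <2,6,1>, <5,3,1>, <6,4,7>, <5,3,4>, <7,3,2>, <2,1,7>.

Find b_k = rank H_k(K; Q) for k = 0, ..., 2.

b_0 = 1, b_1 = 0, b_2 = 0.

We work with the vertex ordering 1 < 2 < 3 < 4 < 5 < 6 < 7. The simplices of K, each written with vertices in increasing order, are:

  0-simplices (7): [1], [2], [3], [4], [5], [6], [7]
  1-simplices (18): [1,2], [1,3], [1,5], [1,6], [1,7], [2,3], [2,4], [2,6], [2,7], [3,4], [3,5], [3,6], [3,7], [4,5], [4,6], [4,7], [5,7], [6,7]
  2-simplices (12): [1,2,6], [1,2,7], [1,3,5], [1,3,6], [1,5,7], [2,3,4], [2,3,7], [2,4,6], [3,4,5], [3,6,7], [4,5,7], [4,6,7]

giving chain groups C_0 ≅ Z^7, C_1 ≅ Z^18, C_2 ≅ Z^12.

Boundary ∂_1: C_1 → C_0 maps an edge to its endpoints' difference, ∂[p,q] = q − p.
As a 7×18 matrix over Z this has rank 6, with invariant factors (1,1,1,1,1,1).

Boundary ∂_2: C_2 → C_1 maps a triangle to the signed sum of its edges. For instance
  ∂[3,6,7] = [6,7] − [3,7] + [3,6],
  ∂[1,2,7] = [2,7] − [1,7] + [1,2].
This gives a 18×12 integer matrix of rank 12; reducing to Smith normal form yields diagonal entries (1,1,1,1,1,1,1,1,1,1,1,2).

Reading off H_k = ker ∂_k / im ∂_{k+1}:

  H_0: rank C_0 − rank ∂_1 = 7 − 6 = 1, and the invariant factors of ∂_1 are all 1, so H_0 = Z.
  H_1: rank ker ∂_1 − rank ∂_2 = (18 − 6) − 12 = 0, and ∂_2 has invariant factor 2 > 1, so H_1 = Z/2.
  H_2: rank ker ∂_2 − rank ∂_3 = (12 − 12) − 0 = 0, and there is no ∂_3, so H_2 = 0.

Hence the Betti numbers are b_0 = 1, b_1 = 0, b_2 = 0.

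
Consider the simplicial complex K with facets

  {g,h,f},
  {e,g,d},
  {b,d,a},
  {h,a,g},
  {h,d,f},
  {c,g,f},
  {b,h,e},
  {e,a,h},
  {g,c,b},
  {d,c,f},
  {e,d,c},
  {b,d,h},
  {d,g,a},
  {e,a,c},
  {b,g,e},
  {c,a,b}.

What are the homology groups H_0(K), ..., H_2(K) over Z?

H_0 = Z,  H_1 = Z^2,  H_2 = Z.

We work with the vertex ordering a < b < c < d < e < f < g < h. The simplices of K, each written with vertices in increasing order, are:

  0-simplices (8): a, b, c, d, e, f, g, h
  1-simplices (24): ab, ac, ad, ae, ag, ah, bc, bd, be, bg, bh, cd, ce, cf, cg, de, df, dg, dh, eg, eh, fg, fh, gh
  2-simplices (16): abc, abd, ace, adg, aeh, agh, bcg, bdh, beg, beh, cde, cdf, cfg, deg, dfh, fgh

giving chain groups C_0 ≅ Z^8, C_1 ≅ Z^24, C_2 ≅ Z^16.

∂_1: C_1 → C_0 maps an edge to its endpoints' difference, ∂[p,q] = q − p. For instance
  ∂bd = d − b.
The resulting 8×24 matrix has rank 7, and its Smith normal form has invariant factors (1,1,1,1,1,1,1).

The boundary map ∂_2: C_2 → C_1 acts by ∂[p,q,r] = [q,r] − [p,r] + [p,q]. For instance
  ∂bdh = dh − bh + bd,
  ∂bcg = cg − bg + bc.
The resulting 24×16 matrix has rank 15, and its Smith normal form has invariant factors (1,1,1,1,1,1,1,1,1,1,1,1,1,1,1).

Now H_k = ker ∂_k / im ∂_{k+1}, so:

  H_0: rank C_0 − rank ∂_1 = 8 − 7 = 1, and the invariant factors of ∂_1 are all 1, so H_0 ≅ Z.
  H_1: rank ker ∂_1 − rank ∂_2 = (24 − 7) − 15 = 2, and the invariant factors of ∂_2 are all 1, so H_1 ≅ Z^2.
  H_2: rank ker ∂_2 − rank ∂_3 = (16 − 15) − 0 = 1, and there is no ∂_3, so H_2 ≅ Z.

(K is a triangulation of the torus T^2.)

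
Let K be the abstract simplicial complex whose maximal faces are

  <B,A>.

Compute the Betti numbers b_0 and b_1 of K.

K has 2 vertices, 1 edge.
rank ∂_0 = 0, rank ∂_1 = 1 ⇒ b_0 = 2 − 0 − 1 = 1; all invariant factors of ∂_1 are 1 so no torsion. So H_0 ≅ Z.
rank ∂_1 = 1, rank ∂_2 = 0 ⇒ b_1 = 1 − 1 − 0 = 0. So H_1 ≅ 0.

b_0 = 1, b_1 = 0.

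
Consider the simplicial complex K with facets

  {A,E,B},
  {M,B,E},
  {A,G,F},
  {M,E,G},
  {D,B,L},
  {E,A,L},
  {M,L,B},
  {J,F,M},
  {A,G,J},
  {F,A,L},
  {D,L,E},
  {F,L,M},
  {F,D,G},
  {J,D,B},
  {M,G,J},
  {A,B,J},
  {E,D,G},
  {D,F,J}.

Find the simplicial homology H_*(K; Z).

H_0 ≅ Z,  H_1 ≅ Z ⊕ Z_2,  H_2 = 0.

Order the vertices as A < B < D < E < F < G < J < L < M. Listing each simplex with vertices in this order, K has dimension 2 with simplices:

  0-simplices (9): A, B, D, E, F, G, J, L, M
  1-simplices (27): AB, AE, AF, AG, AJ, AL, BD, BE, BJ, BL, BM, DE, DF, DG, DJ, DL, EG, EL, EM, FG, FJ, FL, FM, GJ, GM, JM, LM
  2-simplices (18): ABE, ABJ, AEL, AFG, AFL, AGJ, BDJ, BDL, BEM, BLM, DEG, DEL, DFG, DFJ, EGM, FJM, FLM, GJM

giving chain groups C_0 ≅ Z^9, C_1 ≅ Z^27, C_2 ≅ Z^18.

The boundary map ∂_1: C_1 → C_0 is given by ∂[p,q] = [q] − [p].
As a 9×27 matrix over Z this has rank 8, with invariant factors (1,1,1,1,1,1,1,1).

The boundary map ∂_2: C_2 → C_1 acts by ∂[p,q,r] = [q,r] − [p,r] + [p,q]. For instance
  ∂ABJ = BJ − AJ + AB,
  ∂FLM = LM − FM + FL.
This gives a 27×18 integer matrix of rank 18; reducing to Smith normal form yields diagonal entries (1,1,1,1,1,1,1,1,1,1,1,1,1,1,1,1,1,2).

Now H_k = ker ∂_k / im ∂_{k+1}, so:

  H_0: rank C_0 − rank ∂_1 = 9 − 8 = 1, and the invariant factors of ∂_1 are all 1, so H_0 ≅ Z.
  H_1: rank ker ∂_1 − rank ∂_2 = (27 − 8) − 18 = 1, and ∂_2 has invariant factor 2 > 1, so H_1 ≅ Z ⊕ Z_2.
  H_2: rank ker ∂_2 − rank ∂_3 = (18 − 18) − 0 = 0, and there is no ∂_3, so H_2 ≅ 0.

As a check, the Euler characteristic is 9 − 27 + 18 = 0, which agrees with 1 − 1 + 0 = 0.
(K is a triangulation of the Klein bottle.)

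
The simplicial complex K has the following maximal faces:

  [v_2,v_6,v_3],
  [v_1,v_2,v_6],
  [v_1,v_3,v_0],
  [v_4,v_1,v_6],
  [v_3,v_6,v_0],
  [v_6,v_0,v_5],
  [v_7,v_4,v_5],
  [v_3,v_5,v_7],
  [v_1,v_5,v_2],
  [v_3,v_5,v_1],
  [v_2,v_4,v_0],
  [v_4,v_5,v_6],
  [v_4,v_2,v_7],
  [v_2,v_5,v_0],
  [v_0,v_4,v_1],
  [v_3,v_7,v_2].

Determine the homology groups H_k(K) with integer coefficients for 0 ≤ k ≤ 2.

H_0 ≅ Z,  H_1 ≅ Z^2,  H_2 ≅ Z.

We work with the vertex ordering v_0 < v_1 < v_2 < v_3 < v_4 < v_5 < v_6 < v_7. The simplices of K, each written with vertices in increasing order, are:

  0-simplices (8): [v_0], [v_1], [v_2], [v_3], [v_4], [v_5], [v_6], [v_7]
  1-simplices (24): (24 of them)
  2-simplices (16): (16 of them)

Hence C_0 ≅ Z^8, C_1 ≅ Z^24, C_2 ≅ Z^16.

The boundary map ∂_1: C_1 → C_0 maps an edge to its endpoints' difference, ∂[p,q] = q − p.
The resulting 8×24 matrix has rank 7, and its Smith normal form has invariant factors (1,1,1,1,1,1,1).

∂_2: C_2 → C_1 sends each 2-simplex [p,q,r] to [q,r] − [p,r] + [p,q]. For instance
  ∂[v_0,v_1,v_4] = [v_1,v_4] − [v_0,v_4] + [v_0,v_1],
  ∂[v_0,v_2,v_5] = [v_2,v_5] − [v_0,v_5] + [v_0,v_2].
The 24×16 boundary matrix has rank 15 and Smith normal form diag(1,1,1,1,1,1,1,1,1,1,1,1,1,1,1).

Computing H_k = (kernel of ∂_k) / (image of ∂_{k+1}):

  H_0: rank C_0 − rank ∂_1 = 8 − 7 = 1, and the invariant factors of ∂_1 are all 1, so H_0 = Z.
  H_1: rank ker ∂_1 − rank ∂_2 = (24 − 7) − 15 = 2, and the invariant factors of ∂_2 are all 1, so H_1 = Z^2.
  H_2: rank ker ∂_2 − rank ∂_3 = (16 − 15) − 0 = 1, and there is no ∂_3, so H_2 = Z.

As a check, the Euler characteristic is 8 − 24 + 16 = 0, which agrees with 1 − 2 + 1 = 0.
(K is a triangulation of the torus T^2.)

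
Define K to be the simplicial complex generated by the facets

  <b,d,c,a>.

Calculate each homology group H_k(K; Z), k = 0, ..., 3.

K has 4 vertices, 6 edges, 4 triangles, 1 3-simplex.
rank ∂_0 = 0, rank ∂_1 = 3 ⇒ b_0 = 4 − 0 − 3 = 1; all invariant factors of ∂_1 are 1 so no torsion. So H_0 ≅ Z.
rank ∂_1 = 3, rank ∂_2 = 3 ⇒ b_1 = 6 − 3 − 3 = 0; all invariant factors of ∂_2 are 1 so no torsion. So H_1 ≅ 0.
rank ∂_2 = 3, rank ∂_3 = 1 ⇒ b_2 = 4 − 3 − 1 = 0; all invariant factors of ∂_3 are 1 so no torsion. So H_2 ≅ 0.
rank ∂_3 = 1, rank ∂_4 = 0 ⇒ b_3 = 1 − 1 − 0 = 0. So H_3 ≅ 0.

H_0 ≅ Z,  H_1 = 0,  H_2 = 0,  H_3 = 0.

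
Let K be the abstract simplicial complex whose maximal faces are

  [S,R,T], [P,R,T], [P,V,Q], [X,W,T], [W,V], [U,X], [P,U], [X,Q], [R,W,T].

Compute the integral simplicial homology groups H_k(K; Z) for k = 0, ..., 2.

H_0 = Z,  H_1 = Z^3,  H_2 = 0.

Order the vertices as P < Q < R < S < T < U < V < W < X. Listing each simplex with vertices in this order, K has dimension 2 with simplices:

  0-simplices (9): P, Q, R, S, T, U, V, W, X
  1-simplices (16): PQ, PR, PT, PU, PV, QV, QX, RS, RT, RW, ST, TW, TX, UX, VW, WX
  2-simplices (5): PQV, PRT, RST, RTW, TWX

so the chain groups are C_0 ≅ Z^9, C_1 ≅ Z^16, C_2 ≅ Z^5.

Boundary ∂_1: C_1 → C_0 maps an edge to its endpoints' difference, ∂[p,q] = q − p.
As a 9×16 matrix over Z this has rank 8, with invariant factors (1,1,1,1,1,1,1,1).

Boundary ∂_2: C_2 → C_1 acts by ∂[p,q,r] = [q,r] − [p,r] + [p,q]. For instance
  ∂RTW = TW − RW + RT,
  ∂PQV = QV − PV + PQ.
This gives a 16×5 integer matrix of rank 5; reducing to Smith normal form yields diagonal entries (1,1,1,1,1).

Now H_k = ker ∂_k / im ∂_{k+1}, so:

  H_0: rank C_0 − rank ∂_1 = 9 − 8 = 1, and the invariant factors of ∂_1 are all 1, so H_0 = Z.
  H_1: rank ker ∂_1 − rank ∂_2 = (16 − 8) − 5 = 3, and the invariant factors of ∂_2 are all 1, so H_1 = Z^3.
  H_2: rank ker ∂_2 − rank ∂_3 = (5 − 5) − 0 = 0, and there is no ∂_3, so H_2 = 0.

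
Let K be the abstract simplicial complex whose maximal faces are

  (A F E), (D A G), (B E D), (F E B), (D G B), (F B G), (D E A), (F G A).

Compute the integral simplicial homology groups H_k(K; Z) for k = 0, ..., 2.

Order the vertices as A < B < D < E < F < G. Listing each simplex with vertices in this order, K has dimension 2 with simplices:

  0-simplices (6): A, B, D, E, F, G
  1-simplices (12): AD, AE, AF, AG, BD, BE, BF, BG, DE, DG, EF, FG
  2-simplices (8): ADE, ADG, AEF, AFG, BDE, BDG, BEF, BFG

giving chain groups C_0 ≅ Z^6, C_1 ≅ Z^12, C_2 ≅ Z^8.

Boundary ∂_1: C_1 → C_0 maps an edge to its endpoints' difference, ∂[p,q] = q − p.
As a 6×12 matrix over Z this has rank 5, with invariant factors (1,1,1,1,1).

∂_2: C_2 → C_1 sends each 2-simplex [p,q,r] to [q,r] − [p,r] + [p,q]. For instance
  ∂BEF = EF − BF + BE,
  ∂ADG = DG − AG + AD.
This gives a 12×8 integer matrix of rank 7; reducing to Smith normal form yields diagonal entries (1,1,1,1,1,1,1).

Now H_k = ker ∂_k / im ∂_{k+1}, so:

  H_0: rank C_0 − rank ∂_1 = 6 − 5 = 1, and the invariant factors of ∂_1 are all 1, so H_0 = Z.
  H_1: rank ker ∂_1 − rank ∂_2 = (12 − 5) − 7 = 0, and the invariant factors of ∂_2 are all 1, so H_1 = 0.
  H_2: rank ker ∂_2 − rank ∂_3 = (8 − 7) − 0 = 1, and there is no ∂_3, so H_2 = Z.

H_0 = Z,  H_1 = 0,  H_2 = Z.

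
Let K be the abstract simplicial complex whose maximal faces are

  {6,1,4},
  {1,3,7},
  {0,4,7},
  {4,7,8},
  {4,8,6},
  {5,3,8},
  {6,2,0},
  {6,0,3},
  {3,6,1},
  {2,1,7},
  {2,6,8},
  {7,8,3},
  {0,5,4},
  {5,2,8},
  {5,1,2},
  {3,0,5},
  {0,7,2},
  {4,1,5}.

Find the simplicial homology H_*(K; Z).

We work with the vertex ordering 0 < 1 < 2 < 3 < 4 < 5 < 6 < 7 < 8. The simplices of K, each written with vertices in increasing order, are:

  0-simplices (9): [0], [1], [2], [3], [4], [5], [6], [7], [8]
  1-simplices (27): (27 of them)
  2-simplices (18): [0,2,6], [0,2,7], [0,3,5], [0,3,6], [0,4,5], [0,4,7], [1,2,5], [1,2,7], [1,3,6], [1,3,7], [1,4,5], [1,4,6], [2,5,8], [2,6,8], [3,5,8], [3,7,8], [4,6,8], [4,7,8]

so the chain groups are C_0 ≅ Z^9, C_1 ≅ Z^27, C_2 ≅ Z^18.

Boundary ∂_1: C_1 → C_0 sends each edge [p,q] (with p < q) to q − p. For instance
  ∂[7,8] = [8] − [7].
The resulting 9×27 matrix has rank 8, and its Smith normal form has invariant factors (1,1,1,1,1,1,1,1).

∂_2: C_2 → C_1 acts by ∂[p,q,r] = [q,r] − [p,r] + [p,q]. For instance
  ∂[0,2,6] = [2,6] − [0,6] + [0,2],
  ∂[2,6,8] = [6,8] − [2,8] + [2,6].
This gives a 27×18 integer matrix of rank 17; reducing to Smith normal form yields diagonal entries (1,1,1,1,1,1,1,1,1,1,1,1,1,1,1,1,1).

From H_k ≅ ker(∂_k) / im(∂_{k+1}) we obtain:

  H_0: rank C_0 − rank ∂_1 = 9 − 8 = 1, and the invariant factors of ∂_1 are all 1, so H_0 ≅ Z.
  H_1: rank ker ∂_1 − rank ∂_2 = (27 − 8) − 17 = 2, and the invariant factors of ∂_2 are all 1, so H_1 ≅ Z^2.
  H_2: rank ker ∂_2 − rank ∂_3 = (18 − 17) − 0 = 1, and there is no ∂_3, so H_2 ≅ Z.

(K is a triangulation of the torus T^2.)

H_0 = Z,  H_1 = Z^2,  H_2 = Z.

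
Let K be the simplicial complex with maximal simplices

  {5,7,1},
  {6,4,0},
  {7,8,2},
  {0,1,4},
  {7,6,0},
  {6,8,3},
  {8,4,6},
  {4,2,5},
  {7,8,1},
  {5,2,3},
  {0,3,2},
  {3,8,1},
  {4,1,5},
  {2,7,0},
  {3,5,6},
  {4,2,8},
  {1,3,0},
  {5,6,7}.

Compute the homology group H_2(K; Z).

Take the total order 0 < 1 < 2 < 3 < 4 < 5 < 6 < 7 < 8 on the vertex set. Then K (dimension 2) consists of the simplices:

  0-simplices (9): [0], [1], [2], [3], [4], [5], [6], [7], [8]
  1-simplices (27): (27 of them)
  2-simplices (18): [0,1,3], [0,1,4], [0,2,3], [0,2,7], [0,4,6], [0,6,7], [1,3,8], [1,4,5], [1,5,7], [1,7,8], [2,3,5], [2,4,5], [2,4,8], [2,7,8], [3,5,6], [3,6,8], [4,6,8], [5,6,7]

Hence C_0 ≅ Z^9, C_1 ≅ Z^27, C_2 ≅ Z^18.

∂_1: C_1 → C_0 maps an edge to its endpoints' difference, ∂[p,q] = q − p. For instance
  ∂[0,1] = [1] − [0].
The 9×27 boundary matrix has rank 8 and Smith normal form diag(1,1,1,1,1,1,1,1).

The boundary map ∂_2: C_2 → C_1 maps a triangle to the signed sum of its edges. For instance
  ∂[0,2,7] = [2,7] − [0,7] + [0,2],
  ∂[0,1,3] = [1,3] − [0,3] + [0,1].
As a 27×18 matrix over Z this has rank 17, with invariant factors (1,1,1,1,1,1,1,1,1,1,1,1,1,1,1,1,1).

From H_k ≅ ker(∂_k) / im(∂_{k+1}) we obtain:

  H_2: rank ker ∂_2 − rank ∂_3 = (18 − 17) − 0 = 1, and there is no ∂_3, so H_2 = Z.

H_2 = Z.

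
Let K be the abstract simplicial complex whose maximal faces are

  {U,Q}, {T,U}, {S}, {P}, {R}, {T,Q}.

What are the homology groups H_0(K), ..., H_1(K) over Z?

H_0 = Z^4,  H_1 = Z.

We work with the vertex ordering P < Q < R < S < T < U. The simplices of K, each written with vertices in increasing order, are:

  0-simplices (6): P, Q, R, S, T, U
  1-simplices (3): QT, QU, TU

Hence C_0 ≅ Z^6, C_1 ≅ Z^3.

Boundary ∂_1: C_1 → C_0 maps an edge to its endpoints' difference, ∂[p,q] = q − p.
As a 6×3 matrix over Z this has rank 2, with invariant factors (1,1).

From H_k ≅ ker(∂_k) / im(∂_{k+1}) we obtain:

  H_0: rank C_0 − rank ∂_1 = 6 − 2 = 4, and the invariant factors of ∂_1 are all 1, so H_0 = Z^4.
  H_1: rank ker ∂_1 − rank ∂_2 = (3 − 2) − 0 = 1, and there is no ∂_2, so H_1 = Z.

As a check, the Euler characteristic is 6 − 3 = 3, which agrees with 4 − 1 = 3.
(K is a triangulation of the disjoint union of a set of 3 points and the circle S^1.)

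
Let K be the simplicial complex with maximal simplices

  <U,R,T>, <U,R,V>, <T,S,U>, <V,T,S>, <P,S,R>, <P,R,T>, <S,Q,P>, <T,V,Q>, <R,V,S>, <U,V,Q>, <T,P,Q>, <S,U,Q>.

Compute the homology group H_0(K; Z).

K has 7 vertices, 18 edges, 12 triangles.
rank ∂_0 = 0, rank ∂_1 = 6 ⇒ b_0 = 7 − 0 − 6 = 1; all invariant factors of ∂_1 are 1 so no torsion. So H_0 = Z.

H_0 ≅ Z.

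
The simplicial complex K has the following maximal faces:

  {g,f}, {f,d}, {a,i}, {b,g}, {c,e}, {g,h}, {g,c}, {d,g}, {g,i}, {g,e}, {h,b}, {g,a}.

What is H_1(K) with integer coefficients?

H_1 ≅ Z^4.

Take the total order a < b < c < d < e < f < g < h < i on the vertex set. Then K (dimension 1) consists of the simplices:

  0-simplices (9): a, b, c, d, e, f, g, h, i
  1-simplices (12): ag, ai, bg, bh, ce, cg, df, dg, eg, fg, gh, gi

Hence C_0 ≅ Z^9, C_1 ≅ Z^12.

The boundary map ∂_1: C_1 → C_0 is given by ∂[p,q] = [q] − [p]. For instance
  ∂gi = i − g.
As a 9×12 matrix over Z this has rank 8, with invariant factors (1,1,1,1,1,1,1,1).

Reading off H_k = ker ∂_k / im ∂_{k+1}:

  H_1: rank ker ∂_1 − rank ∂_2 = (12 − 8) − 0 = 4, and there is no ∂_2, so H_1 ≅ Z^4.

(K is a triangulation of a wedge of 4 circles.)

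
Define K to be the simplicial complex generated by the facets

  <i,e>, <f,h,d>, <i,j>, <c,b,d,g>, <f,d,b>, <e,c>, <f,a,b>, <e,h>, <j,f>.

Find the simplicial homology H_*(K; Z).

K has 10 vertices, 17 edges, 7 triangles, 1 3-simplex.
rank ∂_0 = 0, rank ∂_1 = 9 ⇒ b_0 = 10 − 0 − 9 = 1; all invariant factors of ∂_1 are 1 so no torsion. So H_0 ≅ Z.
rank ∂_1 = 9, rank ∂_2 = 6 ⇒ b_1 = 17 − 9 − 6 = 2; all invariant factors of ∂_2 are 1 so no torsion. So H_1 ≅ Z^2.
rank ∂_2 = 6, rank ∂_3 = 1 ⇒ b_2 = 7 − 6 − 1 = 0; all invariant factors of ∂_3 are 1 so no torsion. So H_2 ≅ 0.
rank ∂_3 = 1, rank ∂_4 = 0 ⇒ b_3 = 1 − 1 − 0 = 0. So H_3 ≅ 0.

H_0 = Z,  H_1 = Z^2,  H_2 = 0,  H_3 = 0.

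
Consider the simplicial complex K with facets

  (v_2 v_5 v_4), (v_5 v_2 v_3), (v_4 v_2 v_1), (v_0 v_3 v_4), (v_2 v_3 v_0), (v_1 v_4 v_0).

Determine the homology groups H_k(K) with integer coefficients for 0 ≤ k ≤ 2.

H_0 ≅ Z,  H_1 ≅ Z,  H_2 = 0.

Take the total order v_0 < v_1 < v_2 < v_3 < v_4 < v_5 on the vertex set. Then K (dimension 2) consists of the simplices:

  0-simplices (6): [v_0], [v_1], [v_2], [v_3], [v_4], [v_5]
  1-simplices (12): [v_0,v_1], [v_0,v_2], [v_0,v_3], [v_0,v_4], [v_1,v_2], [v_1,v_4], [v_2,v_3], [v_2,v_4], [v_2,v_5], [v_3,v_4], [v_3,v_5], [v_4,v_5]
  2-simplices (6): [v_0,v_1,v_4], [v_0,v_2,v_3], [v_0,v_3,v_4], [v_1,v_2,v_4], [v_2,v_3,v_5], [v_2,v_4,v_5]

giving chain groups C_0 ≅ Z^6, C_1 ≅ Z^12, C_2 ≅ Z^6.

∂_1: C_1 → C_0 sends each edge [p,q] (with p < q) to q − p. For instance
  ∂[v_3,v_4] = [v_4] − [v_3].
The 6×12 boundary matrix has rank 5 and Smith normal form diag(1,1,1,1,1).

Boundary ∂_2: C_2 → C_1 sends each 2-simplex [p,q,r] to [q,r] − [p,r] + [p,q]. For instance
  ∂[v_0,v_1,v_4] = [v_1,v_4] − [v_0,v_4] + [v_0,v_1],
  ∂[v_0,v_2,v_3] = [v_2,v_3] − [v_0,v_3] + [v_0,v_2].
This gives a 12×6 integer matrix of rank 6; reducing to Smith normal form yields diagonal entries (1,1,1,1,1,1).

Now H_k = ker ∂_k / im ∂_{k+1}, so:

  H_0: rank C_0 − rank ∂_1 = 6 − 5 = 1, and the invariant factors of ∂_1 are all 1, so H_0 ≅ Z.
  H_1: rank ker ∂_1 − rank ∂_2 = (12 − 5) − 6 = 1, and the invariant factors of ∂_2 are all 1, so H_1 ≅ Z.
  H_2: rank ker ∂_2 − rank ∂_3 = (6 − 6) − 0 = 0, and there is no ∂_3, so H_2 ≅ 0.

As a check, the Euler characteristic is 6 − 12 + 6 = 0, which agrees with 1 − 1 + 0 = 0.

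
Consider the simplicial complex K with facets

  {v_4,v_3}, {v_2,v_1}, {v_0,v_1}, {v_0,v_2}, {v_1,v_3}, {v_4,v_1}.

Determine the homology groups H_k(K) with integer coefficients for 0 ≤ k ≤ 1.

Order the vertices as v_0 < v_1 < v_2 < v_3 < v_4. Listing each simplex with vertices in this order, K has dimension 1 with simplices:

  0-simplices (5): [v_0], [v_1], [v_2], [v_3], [v_4]
  1-simplices (6): [v_0,v_1], [v_0,v_2], [v_1,v_2], [v_1,v_3], [v_1,v_4], [v_3,v_4]

so the chain groups are C_0 ≅ Z^5, C_1 ≅ Z^6.

The boundary map ∂_1: C_1 → C_0 is given by ∂[p,q] = [q] − [p]. For instance
  ∂[v_0,v_2] = [v_2] − [v_0].
The 5×6 boundary matrix has rank 4 and Smith normal form diag(1,1,1,1).

Reading off H_k = ker ∂_k / im ∂_{k+1}:

  H_0: rank C_0 − rank ∂_1 = 5 − 4 = 1, and the invariant factors of ∂_1 are all 1, so H_0 = Z.
  H_1: rank ker ∂_1 − rank ∂_2 = (6 − 4) − 0 = 2, and there is no ∂_2, so H_1 = Z^2.

As a check, the Euler characteristic is 5 − 6 = -1, which agrees with 1 − 2 = -1.

H_0 = Z,  H_1 = Z^2.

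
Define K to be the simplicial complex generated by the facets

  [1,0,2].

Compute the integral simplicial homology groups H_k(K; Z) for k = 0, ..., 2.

Fix the vertex order 0 < 1 < 2 and write every simplex with vertices in increasing order. Then dim K = 2 and the simplices of K are:

  0-simplices (3): [0], [1], [2]
  1-simplices (3): [0,1], [0,2], [1,2]
  2-simplices (1): [0,1,2]

so the chain groups are C_0 ≅ Z^3, C_1 ≅ Z^3, C_2 ≅ Z^1.

Boundary ∂_1: C_1 → C_0 is given by ∂[p,q] = [q] − [p].
As a 3×3 matrix over Z this has rank 2, with invariant factors (1,1).

The boundary map ∂_2: C_2 → C_1 acts by ∂[p,q,r] = [q,r] − [p,r] + [p,q]. For instance
  ∂[0,1,2] = [1,2] − [0,2] + [0,1].
The 3×1 boundary matrix has rank 1 and Smith normal form diag(1).

Computing H_k = (kernel of ∂_k) / (image of ∂_{k+1}):

  H_0: rank C_0 − rank ∂_1 = 3 − 2 = 1, and the invariant factors of ∂_1 are all 1, so H_0 ≅ Z.
  H_1: rank ker ∂_1 − rank ∂_2 = (3 − 2) − 1 = 0, and the invariant factors of ∂_2 are all 1, so H_1 ≅ 0.
  H_2: rank ker ∂_2 − rank ∂_3 = (1 − 1) − 0 = 0, and there is no ∂_3, so H_2 ≅ 0.

As a check, the Euler characteristic is 3 − 3 + 1 = 1, which agrees with 1 − 0 + 0 = 1.

H_0 ≅ Z,  H_1 = 0,  H_2 = 0.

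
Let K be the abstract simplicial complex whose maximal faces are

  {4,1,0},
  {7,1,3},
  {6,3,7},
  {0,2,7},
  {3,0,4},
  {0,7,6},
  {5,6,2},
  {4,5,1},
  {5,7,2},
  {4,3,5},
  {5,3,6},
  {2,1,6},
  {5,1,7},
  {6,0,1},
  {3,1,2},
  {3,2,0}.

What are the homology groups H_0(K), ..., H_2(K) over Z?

H_0 = Z,  H_1 = Z^2,  H_2 = Z.

Fix the vertex order 0 < 1 < 2 < 3 < 4 < 5 < 6 < 7 and write every simplex with vertices in increasing order. Then dim K = 2 and the simplices of K are:

  0-simplices (8): [0], [1], [2], [3], [4], [5], [6], [7]
  1-simplices (24): (24 of them)
  2-simplices (16): [0,1,4], [0,1,6], [0,2,3], [0,2,7], [0,3,4], [0,6,7], [1,2,3], [1,2,6], [1,3,7], [1,4,5], [1,5,7], [2,5,6], [2,5,7], [3,4,5], [3,5,6], [3,6,7]

so the chain groups are C_0 ≅ Z^8, C_1 ≅ Z^24, C_2 ≅ Z^16.

∂_1: C_1 → C_0 is given by ∂[p,q] = [q] − [p]. For instance
  ∂[5,6] = [6] − [5].
This gives a 8×24 integer matrix of rank 7; reducing to Smith normal form yields diagonal entries (1,1,1,1,1,1,1).

∂_2: C_2 → C_1 maps a triangle to the signed sum of its edges. For instance
  ∂[3,5,6] = [5,6] − [3,6] + [3,5],
  ∂[0,6,7] = [6,7] − [0,7] + [0,6].
As a 24×16 matrix over Z this has rank 15, with invariant factors (1,1,1,1,1,1,1,1,1,1,1,1,1,1,1).

Reading off H_k = ker ∂_k / im ∂_{k+1}:

  H_0: rank C_0 − rank ∂_1 = 8 − 7 = 1, and the invariant factors of ∂_1 are all 1, so H_0 ≅ Z.
  H_1: rank ker ∂_1 − rank ∂_2 = (24 − 7) − 15 = 2, and the invariant factors of ∂_2 are all 1, so H_1 ≅ Z^2.
  H_2: rank ker ∂_2 − rank ∂_3 = (16 − 15) − 0 = 1, and there is no ∂_3, so H_2 ≅ Z.

As a check, the Euler characteristic is 8 − 24 + 16 = 0, which agrees with 1 − 2 + 1 = 0.
(K is a triangulation of the torus T^2.)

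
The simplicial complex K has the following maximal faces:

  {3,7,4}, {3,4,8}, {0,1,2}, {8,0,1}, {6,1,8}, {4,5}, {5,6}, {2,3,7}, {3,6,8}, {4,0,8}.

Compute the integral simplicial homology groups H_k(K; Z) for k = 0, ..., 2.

Order the vertices as 0 < 1 < 2 < 3 < 4 < 5 < 6 < 7 < 8. Listing each simplex with vertices in this order, K has dimension 2 with simplices:

  0-simplices (9): [0], [1], [2], [3], [4], [5], [6], [7], [8]
  1-simplices (18): [0,1], [0,2], [0,4], [0,8], [1,2], [1,6], [1,8], [2,3], [2,7], [3,4], [3,6], [3,7], [3,8], [4,5], [4,7], [4,8], [5,6], [6,8]
  2-simplices (8): [0,1,2], [0,1,8], [0,4,8], [1,6,8], [2,3,7], [3,4,7], [3,4,8], [3,6,8]

Hence C_0 ≅ Z^9, C_1 ≅ Z^18, C_2 ≅ Z^8.

∂_1: C_1 → C_0 maps an edge to its endpoints' difference, ∂[p,q] = q − p. For instance
  ∂[2,3] = [3] − [2].
This gives a 9×18 integer matrix of rank 8; reducing to Smith normal form yields diagonal entries (1,1,1,1,1,1,1,1).

∂_2: C_2 → C_1 sends each 2-simplex [p,q,r] to [q,r] − [p,r] + [p,q]. For instance
  ∂[1,6,8] = [6,8] − [1,8] + [1,6],
  ∂[3,6,8] = [6,8] − [3,8] + [3,6].
As a 18×8 matrix over Z this has rank 8, with invariant factors (1,1,1,1,1,1,1,1).

From H_k ≅ ker(∂_k) / im(∂_{k+1}) we obtain:

  H_0: rank C_0 − rank ∂_1 = 9 − 8 = 1, and the invariant factors of ∂_1 are all 1, so H_0 = Z.
  H_1: rank ker ∂_1 − rank ∂_2 = (18 − 8) − 8 = 2, and the invariant factors of ∂_2 are all 1, so H_1 = Z^2.
  H_2: rank ker ∂_2 − rank ∂_3 = (8 − 8) − 0 = 0, and there is no ∂_3, so H_2 = 0.

H_0 ≅ Z,  H_1 ≅ Z^2,  H_2 = 0.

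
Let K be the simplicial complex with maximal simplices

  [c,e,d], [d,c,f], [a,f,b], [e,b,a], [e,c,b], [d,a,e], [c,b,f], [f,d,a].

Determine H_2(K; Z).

H_2 = Z.

We work with the vertex ordering a < b < c < d < e < f. The simplices of K, each written with vertices in increasing order, are:

  0-simplices (6): a, b, c, d, e, f
  1-simplices (12): ab, ad, ae, af, bc, be, bf, cd, ce, cf, de, df
  2-simplices (8): abe, abf, ade, adf, bce, bcf, cde, cdf

so the chain groups are C_0 ≅ Z^6, C_1 ≅ Z^12, C_2 ≅ Z^8.

∂_1: C_1 → C_0 maps an edge to its endpoints' difference, ∂[p,q] = q − p. For instance
  ∂df = f − d.
The resulting 6×12 matrix has rank 5, and its Smith normal form has invariant factors (1,1,1,1,1).

The boundary map ∂_2: C_2 → C_1 sends each 2-simplex [p,q,r] to [q,r] − [p,r] + [p,q]. For instance
  ∂bcf = cf − bf + bc,
  ∂adf = df − af + ad.
As a 12×8 matrix over Z this has rank 7, with invariant factors (1,1,1,1,1,1,1).

Reading off H_k = ker ∂_k / im ∂_{k+1}:

  H_2: rank ker ∂_2 − rank ∂_3 = (8 − 7) − 0 = 1, and there is no ∂_3, so H_2 ≅ Z.

(K is a triangulation of the 2-sphere S^2.)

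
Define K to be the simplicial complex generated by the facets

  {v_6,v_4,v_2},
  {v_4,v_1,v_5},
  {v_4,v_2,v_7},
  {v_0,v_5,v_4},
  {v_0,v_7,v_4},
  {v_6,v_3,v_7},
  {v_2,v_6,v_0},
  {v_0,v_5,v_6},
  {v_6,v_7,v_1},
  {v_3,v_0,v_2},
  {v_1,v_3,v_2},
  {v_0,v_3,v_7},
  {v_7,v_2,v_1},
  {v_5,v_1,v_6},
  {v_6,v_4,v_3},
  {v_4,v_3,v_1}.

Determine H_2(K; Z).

H_2 = Z.

We work with the vertex ordering v_0 < v_1 < v_2 < v_3 < v_4 < v_5 < v_6 < v_7. The simplices of K, each written with vertices in increasing order, are:

  0-simplices (8): [v_0], [v_1], [v_2], [v_3], [v_4], [v_5], [v_6], [v_7]
  1-simplices (24): (24 of them)
  2-simplices (16): (16 of them)

giving chain groups C_0 ≅ Z^8, C_1 ≅ Z^24, C_2 ≅ Z^16.

∂_1: C_1 → C_0 sends each edge [p,q] (with p < q) to q − p. For instance
  ∂[v_1,v_4] = [v_4] − [v_1].
The 8×24 boundary matrix has rank 7 and Smith normal form diag(1,1,1,1,1,1,1).

The boundary map ∂_2: C_2 → C_1 sends each 2-simplex [p,q,r] to [q,r] − [p,r] + [p,q]. For instance
  ∂[v_1,v_3,v_4] = [v_3,v_4] − [v_1,v_4] + [v_1,v_3],
  ∂[v_0,v_2,v_3] = [v_2,v_3] − [v_0,v_3] + [v_0,v_2].
This gives a 24×16 integer matrix of rank 15; reducing to Smith normal form yields diagonal entries (1,1,1,1,1,1,1,1,1,1,1,1,1,1,1).

Now H_k = ker ∂_k / im ∂_{k+1}, so:

  H_2: rank ker ∂_2 − rank ∂_3 = (16 − 15) − 0 = 1, and there is no ∂_3, so H_2 ≅ Z.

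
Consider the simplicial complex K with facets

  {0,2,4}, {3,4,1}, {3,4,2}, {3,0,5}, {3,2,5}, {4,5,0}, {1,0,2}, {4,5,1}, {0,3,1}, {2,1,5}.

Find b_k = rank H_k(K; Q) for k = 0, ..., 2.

b_0 = 1, b_1 = 0, b_2 = 0.

Take the total order 0 < 1 < 2 < 3 < 4 < 5 on the vertex set. Then K (dimension 2) consists of the simplices:

  0-simplices (6): [0], [1], [2], [3], [4], [5]
  1-simplices (15): [0,1], [0,2], [0,3], [0,4], [0,5], [1,2], [1,3], [1,4], [1,5], [2,3], [2,4], [2,5], [3,4], [3,5], [4,5]
  2-simplices (10): [0,1,2], [0,1,3], [0,2,4], [0,3,5], [0,4,5], [1,2,5], [1,3,4], [1,4,5], [2,3,4], [2,3,5]

so the chain groups are C_0 ≅ Z^6, C_1 ≅ Z^15, C_2 ≅ Z^10.

Boundary ∂_1: C_1 → C_0 sends each edge [p,q] (with p < q) to q − p. For instance
  ∂[2,3] = [3] − [2].
The 6×15 boundary matrix has rank 5 and Smith normal form diag(1,1,1,1,1).

Boundary ∂_2: C_2 → C_1 maps a triangle to the signed sum of its edges. For instance
  ∂[1,2,5] = [2,5] − [1,5] + [1,2],
  ∂[0,2,4] = [2,4] − [0,4] + [0,2].
As a 15×10 matrix over Z this has rank 10, with invariant factors (1,1,1,1,1,1,1,1,1,2).

Reading off H_k = ker ∂_k / im ∂_{k+1}:

  H_0: rank C_0 − rank ∂_1 = 6 − 5 = 1, and the invariant factors of ∂_1 are all 1, so H_0 = Z.
  H_1: rank ker ∂_1 − rank ∂_2 = (15 − 5) − 10 = 0, and ∂_2 has invariant factor 2 > 1, so H_1 = Z/2Z.
  H_2: rank ker ∂_2 − rank ∂_3 = (10 − 10) − 0 = 0, and there is no ∂_3, so H_2 = 0.

Hence the Betti numbers are b_0 = 1, b_1 = 0, b_2 = 0.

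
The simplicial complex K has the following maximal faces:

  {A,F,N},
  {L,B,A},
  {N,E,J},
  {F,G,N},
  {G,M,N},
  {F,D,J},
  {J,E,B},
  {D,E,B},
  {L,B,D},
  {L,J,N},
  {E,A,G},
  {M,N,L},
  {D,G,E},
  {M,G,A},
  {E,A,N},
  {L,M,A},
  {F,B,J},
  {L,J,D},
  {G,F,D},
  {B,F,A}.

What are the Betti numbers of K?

Order the vertices as A < B < D < E < F < G < J < L < M < N. Listing each simplex with vertices in this order, K has dimension 2 with simplices:

  0-simplices (10): A, B, D, E, F, G, J, L, M, N
  1-simplices (30): AB, AE, AF, AG, AL, AM, AN, BD, BE, BF, BJ, BL, DE, DF, DG, DJ, DL, EG, EJ, EN, FG, FJ, FN, GM, GN, JL, JN, LM, LN, MN
  2-simplices (20): ABF, ABL, AEG, AEN, AFN, AGM, ALM, BDE, BDL, BEJ, BFJ, DEG, DFG, DFJ, DJL, EJN, FGN, GMN, JLN, LMN

Hence C_0 ≅ Z^10, C_1 ≅ Z^30, C_2 ≅ Z^20.

∂_1: C_1 → C_0 is given by ∂[p,q] = [q] − [p].
This gives a 10×30 integer matrix of rank 9; reducing to Smith normal form yields diagonal entries (1,1,1,1,1,1,1,1,1).

∂_2: C_2 → C_1 acts by ∂[p,q,r] = [q,r] − [p,r] + [p,q]. For instance
  ∂FGN = GN − FN + FG,
  ∂DFG = FG − DG + DF.
The resulting 30×20 matrix has rank 20, and its Smith normal form has invariant factors (1,1,1,1,1,1,1,1,1,1,1,1,1,1,1,1,1,1,1,2).

From H_k ≅ ker(∂_k) / im(∂_{k+1}) we obtain:

  H_0: rank C_0 − rank ∂_1 = 10 − 9 = 1, and the invariant factors of ∂_1 are all 1, so H_0 ≅ Z.
  H_1: rank ker ∂_1 − rank ∂_2 = (30 − 9) − 20 = 1, and ∂_2 has invariant factor 2 > 1, so H_1 ≅ Z ⊕ Z/2Z.
  H_2: rank ker ∂_2 − rank ∂_3 = (20 − 20) − 0 = 0, and there is no ∂_3, so H_2 ≅ 0.

As a check, the Euler characteristic is 10 − 30 + 20 = 0, which agrees with 1 − 1 + 0 = 0.
(K is a triangulation of the Klein bottle.)

Hence the Betti numbers are b_0 = 1, b_1 = 1, b_2 = 0.

b_0 = 1, b_1 = 1, b_2 = 0.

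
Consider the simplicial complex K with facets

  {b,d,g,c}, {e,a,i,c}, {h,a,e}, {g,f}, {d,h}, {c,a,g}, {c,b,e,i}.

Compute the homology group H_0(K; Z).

K has 9 vertices, 19 edges, 13 triangles, 3 3-simplices.
rank ∂_0 = 0, rank ∂_1 = 8 ⇒ b_0 = 9 − 0 − 8 = 1; all invariant factors of ∂_1 are 1 so no torsion. So H_0 = Z.

H_0 ≅ Z.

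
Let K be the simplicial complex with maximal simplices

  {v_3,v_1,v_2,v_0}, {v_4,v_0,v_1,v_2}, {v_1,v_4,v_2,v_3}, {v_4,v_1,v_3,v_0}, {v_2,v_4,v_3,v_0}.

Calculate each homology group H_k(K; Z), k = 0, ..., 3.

Order the vertices as v_0 < v_1 < v_2 < v_3 < v_4. Listing each simplex with vertices in this order, K has dimension 3 with simplices:

  0-simplices (5): [v_0], [v_1], [v_2], [v_3], [v_4]
  1-simplices (10): [v_0,v_1], [v_0,v_2], [v_0,v_3], [v_0,v_4], [v_1,v_2], [v_1,v_3], [v_1,v_4], [v_2,v_3], [v_2,v_4], [v_3,v_4]
  2-simplices (10): [v_0,v_1,v_2], [v_0,v_1,v_3], [v_0,v_1,v_4], [v_0,v_2,v_3], [v_0,v_2,v_4], [v_0,v_3,v_4], [v_1,v_2,v_3], [v_1,v_2,v_4], [v_1,v_3,v_4], [v_2,v_3,v_4]
  3-simplices (5): [v_0,v_1,v_2,v_3], [v_0,v_1,v_2,v_4], [v_0,v_1,v_3,v_4], [v_0,v_2,v_3,v_4], [v_1,v_2,v_3,v_4]

Hence C_0 ≅ Z^5, C_1 ≅ Z^10, C_2 ≅ Z^10, C_3 ≅ Z^5.

∂_1: C_1 → C_0 maps an edge to its endpoints' difference, ∂[p,q] = q − p.
As a 5×10 matrix over Z this has rank 4, with invariant factors (1,1,1,1).

The boundary map ∂_2: C_2 → C_1 sends each 2-simplex [p,q,r] to [q,r] − [p,r] + [p,q]. For instance
  ∂[v_0,v_2,v_3] = [v_2,v_3] − [v_0,v_3] + [v_0,v_2],
  ∂[v_1,v_2,v_3] = [v_2,v_3] − [v_1,v_3] + [v_1,v_2].
As a 10×10 matrix over Z this has rank 6, with invariant factors (1,1,1,1,1,1).

The boundary map ∂_3: C_3 → C_2 sends each 3-simplex σ to the alternating sum Σ_i (−1)^i (σ with its i-th vertex removed). For instance
  ∂[v_0,v_1,v_2,v_4] = [v_1,v_2,v_4] − [v_0,v_2,v_4] + [v_0,v_1,v_4] − [v_0,v_1,v_2],
  ∂[v_1,v_2,v_3,v_4] = [v_2,v_3,v_4] − [v_1,v_3,v_4] + [v_1,v_2,v_4] − [v_1,v_2,v_3].
The 10×5 boundary matrix has rank 4 and Smith normal form diag(1,1,1,1).

Computing H_k = (kernel of ∂_k) / (image of ∂_{k+1}):

  H_0: rank C_0 − rank ∂_1 = 5 − 4 = 1, and the invariant factors of ∂_1 are all 1, so H_0 ≅ Z.
  H_1: rank ker ∂_1 − rank ∂_2 = (10 − 4) − 6 = 0, and the invariant factors of ∂_2 are all 1, so H_1 ≅ 0.
  H_2: rank ker ∂_2 − rank ∂_3 = (10 − 6) − 4 = 0, and the invariant factors of ∂_3 are all 1, so H_2 ≅ 0.
  H_3: rank ker ∂_3 − rank ∂_4 = (5 − 4) − 0 = 1, and there is no ∂_4, so H_3 ≅ Z.

H_0 ≅ Z,  H_1 = 0,  H_2 = 0,  H_3 ≅ Z.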